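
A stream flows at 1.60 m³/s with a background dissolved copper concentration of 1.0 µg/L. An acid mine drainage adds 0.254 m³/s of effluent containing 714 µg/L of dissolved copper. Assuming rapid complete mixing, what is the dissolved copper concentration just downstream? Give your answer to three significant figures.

98.7 µg/L

After mixing, C = (1.600·1.000 + 0.2540·714.0) / 1.854 = 183.0/1.854 = 98.68 µg/L.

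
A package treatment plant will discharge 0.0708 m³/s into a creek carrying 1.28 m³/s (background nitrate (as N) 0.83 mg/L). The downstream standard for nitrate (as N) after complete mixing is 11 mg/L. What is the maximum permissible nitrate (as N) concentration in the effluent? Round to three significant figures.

At the limit, (Qr·Cr + Qe·Cₑ)/(Qr + Qe) = 11:
Cₑ = (1.351·11 − 1.280·0.8300) / 0.07080 = 194.9 mg/L.

195 mg/L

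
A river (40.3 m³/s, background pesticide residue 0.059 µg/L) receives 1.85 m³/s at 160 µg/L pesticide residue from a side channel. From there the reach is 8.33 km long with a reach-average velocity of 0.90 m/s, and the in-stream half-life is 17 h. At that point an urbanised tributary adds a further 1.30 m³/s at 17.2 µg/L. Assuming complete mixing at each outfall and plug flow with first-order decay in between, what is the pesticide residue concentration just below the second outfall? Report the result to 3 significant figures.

6.70 µg/L

Mass balance: C = (40.30·0.05900 + 1.850·160.0) / 42.15 = 298.4/42.15 = 7.079 µg/L; combined flow 42.15 m³/s.
Travel time t = 8.33·1000 / 0.90 = 9256 s = 2.571 h.
Half-life 17 h → k = ln 2 / 17 = 0.04077 h⁻¹ = 0.9786 d⁻¹.
After decay, C = 7.079 × e^(−kt) = 7.079 × 0.9005 = 6.374 µg/L.
At the second outfall, C = (42.15·6.374 + 1.300·17.20) / (42.15 + 1.300) = 6.698 µg/L.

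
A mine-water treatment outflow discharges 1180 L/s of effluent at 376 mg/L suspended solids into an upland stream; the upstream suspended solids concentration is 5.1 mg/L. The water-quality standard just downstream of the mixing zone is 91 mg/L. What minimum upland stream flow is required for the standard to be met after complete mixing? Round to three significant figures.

3920 L/s

Set C_mix = 91: (Q·5.100 + 1180·376.0) / (Q + 1180) = 91
→ Q = 1180·(376.0 − 91)/(91 − 5.100) = 3915 L/s.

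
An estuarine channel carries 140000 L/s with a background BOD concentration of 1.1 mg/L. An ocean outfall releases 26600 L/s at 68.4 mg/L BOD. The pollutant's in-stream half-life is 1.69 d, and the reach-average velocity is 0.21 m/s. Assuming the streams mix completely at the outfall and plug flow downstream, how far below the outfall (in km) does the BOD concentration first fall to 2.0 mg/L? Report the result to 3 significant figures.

Flow-weighted average: C = (140000·1.100 + 26600·68.40) / 166600 = 1973000/166600 = 11.85 mg/L.
Half-life 1.69 d → k = ln 2 / 1.69 = 0.4101 d⁻¹.
Set 11.85·exp(−k·t) = 2.0 → t = ln(11.85/2.0)/k = 374700 s = 104.1 h.
Distance = v·t = 0.21·374700 = 78690 m = 78.69 km.

78.7 km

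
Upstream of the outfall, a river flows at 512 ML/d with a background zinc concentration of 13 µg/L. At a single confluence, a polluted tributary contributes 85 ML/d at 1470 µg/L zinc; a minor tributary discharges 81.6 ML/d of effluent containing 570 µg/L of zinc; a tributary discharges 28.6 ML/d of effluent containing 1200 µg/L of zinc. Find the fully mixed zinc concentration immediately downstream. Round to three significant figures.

300 µg/L

After mixing, C = (512.0·13.00 + 85.00·1470 + 81.60·570.0 + 28.60·1200) / 707.2 = 212400/707.2 = 300.4 µg/L.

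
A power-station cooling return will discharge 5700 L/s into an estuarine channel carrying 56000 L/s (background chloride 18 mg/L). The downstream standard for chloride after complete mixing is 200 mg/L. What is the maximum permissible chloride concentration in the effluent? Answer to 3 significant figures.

1990 mg/L

At the limit, (Qr·Cr + Qe·Cₑ)/(Qr + Qe) = 200:
Cₑ = (61700·200 − 56000·18.00) / 5700 = 1988 mg/L.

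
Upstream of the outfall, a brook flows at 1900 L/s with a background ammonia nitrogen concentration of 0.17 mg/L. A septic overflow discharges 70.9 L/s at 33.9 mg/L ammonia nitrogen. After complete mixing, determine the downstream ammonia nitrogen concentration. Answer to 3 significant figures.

1.38 mg/L

After mixing, C = (1900·0.1700 + 70.90·33.90) / 1971 = 2727/1971 = 1.383 mg/L.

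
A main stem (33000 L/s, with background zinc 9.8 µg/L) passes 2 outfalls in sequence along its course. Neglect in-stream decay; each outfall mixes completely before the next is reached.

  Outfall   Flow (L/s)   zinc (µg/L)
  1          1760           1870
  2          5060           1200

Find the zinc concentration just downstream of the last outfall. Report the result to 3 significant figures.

243 µg/L

Outfall 1: combined Q = 34760 L/s; C = (33000·9.800 + 1760·1870)/34760 = 104.0 µg/L.
Outfall 2: combined Q = 39820 L/s; C = (34760·104.0 + 5060·1200)/39820 = 243.3 µg/L.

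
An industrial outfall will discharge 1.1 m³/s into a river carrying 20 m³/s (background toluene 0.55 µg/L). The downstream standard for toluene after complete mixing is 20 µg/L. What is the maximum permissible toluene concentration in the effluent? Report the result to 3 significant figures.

374 µg/L

At the limit, (Qr·Cr + Qe·Cₑ)/(Qr + Qe) = 20:
Cₑ = (21.10·20 − 20.00·0.5500) / 1.100 = 373.6 µg/L.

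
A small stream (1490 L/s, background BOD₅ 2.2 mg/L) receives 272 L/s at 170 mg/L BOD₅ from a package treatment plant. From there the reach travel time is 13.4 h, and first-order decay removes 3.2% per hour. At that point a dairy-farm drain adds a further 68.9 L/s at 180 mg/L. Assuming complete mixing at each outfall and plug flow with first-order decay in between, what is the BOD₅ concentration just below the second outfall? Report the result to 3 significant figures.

24.3 mg/L

Mixed concentration C = ΣQC/ΣQ = (1490·2.200 + 272.0·170.0) / 1762 = 49520/1762 = 28.10 mg/L; combined flow 1762 L/s.
3.2%/h lost → k = −ln(1 − 0.032) = 0.03252 h⁻¹.
After decay, C = 28.10 × e^(−kt) = 28.10 × 0.6467 = 18.18 mg/L.
Second outfall: C = (1762·18.18 + 68.90·180.0)/1831 = 24.27 mg/L.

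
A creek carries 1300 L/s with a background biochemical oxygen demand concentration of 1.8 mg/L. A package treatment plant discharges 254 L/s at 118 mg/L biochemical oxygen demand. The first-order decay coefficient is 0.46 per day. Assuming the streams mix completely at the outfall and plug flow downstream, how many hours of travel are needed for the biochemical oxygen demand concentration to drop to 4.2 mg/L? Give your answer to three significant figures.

83.5 h

After mixing, C = (1300·1.800 + 254.0·118.0) / 1554 = 32310/1554 = 20.79 mg/L.
20.79·exp(−k·t) = 4.2 → t = ln(20.79/4.2)/k = 300400 s = 83.45 h.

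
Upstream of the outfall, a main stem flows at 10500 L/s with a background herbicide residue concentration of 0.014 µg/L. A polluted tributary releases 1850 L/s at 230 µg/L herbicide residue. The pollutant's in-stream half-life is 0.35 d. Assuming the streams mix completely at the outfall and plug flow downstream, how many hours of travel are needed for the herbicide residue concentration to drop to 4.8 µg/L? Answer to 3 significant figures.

23.9 h

After mixing, C = (10500·0.01400 + 1850·230.0) / 12350 = 425600/12350 = 34.47 µg/L.
Half-life 0.35 d → k = ln 2 / 0.35 = 1.980 d⁻¹.
34.47·exp(−k·t) = 4.8 → t = ln(34.47/4.8)/k = 86000 s = 23.89 h.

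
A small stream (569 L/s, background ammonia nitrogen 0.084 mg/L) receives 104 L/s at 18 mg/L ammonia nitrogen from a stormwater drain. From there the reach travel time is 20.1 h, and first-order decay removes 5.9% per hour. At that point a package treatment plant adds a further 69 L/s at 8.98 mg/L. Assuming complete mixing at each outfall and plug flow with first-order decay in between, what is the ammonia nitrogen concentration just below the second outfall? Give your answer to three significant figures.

After mixing, C = (569.0·0.08400 + 104.0·18.00) / 673.0 = 1920/673.0 = 2.853 mg/L; combined flow 673.0 L/s.
5.9%/h lost → k = −ln(1 − 0.059) = 0.06081 h⁻¹.
After decay, C = 2.853 × e^(−kt) = 2.853 × 0.2945 = 0.8402 mg/L.
At the second outfall, C = (673.0·0.8402 + 69.00·8.980) / (673.0 + 69.00) = 1.597 mg/L.

1.60 mg/L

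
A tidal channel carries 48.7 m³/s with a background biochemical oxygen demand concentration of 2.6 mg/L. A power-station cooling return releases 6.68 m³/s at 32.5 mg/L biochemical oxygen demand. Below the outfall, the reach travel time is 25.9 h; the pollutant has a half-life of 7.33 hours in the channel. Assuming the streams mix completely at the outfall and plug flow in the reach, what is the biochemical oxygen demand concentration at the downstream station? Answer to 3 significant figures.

Flow-weighted average: C = (48.70·2.600 + 6.680·32.50) / 55.38 = 343.7/55.38 = 6.207 mg/L.
Half-life 7.33 h → k = ln 2 / 7.33 = 0.09456 h⁻¹ = 2.270 d⁻¹.
Applying C = C₀e^(−kt): 6.207 × 0.08636 = 0.5360 mg/L.

0.536 mg/L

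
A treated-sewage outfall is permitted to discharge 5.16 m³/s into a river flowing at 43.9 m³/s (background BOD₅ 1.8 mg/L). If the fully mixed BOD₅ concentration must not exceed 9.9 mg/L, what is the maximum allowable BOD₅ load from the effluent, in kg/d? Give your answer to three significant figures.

Mass balance at the limit: 43.90·1.800 + 5.160·Cₑ = 49.06·9.9 → Cₑ = 78.81 mg/L.
Load = 5.160 m³/s × 78.81 g/m³ × 86 400 s/d = 35140 kg/d.

35100 kg/d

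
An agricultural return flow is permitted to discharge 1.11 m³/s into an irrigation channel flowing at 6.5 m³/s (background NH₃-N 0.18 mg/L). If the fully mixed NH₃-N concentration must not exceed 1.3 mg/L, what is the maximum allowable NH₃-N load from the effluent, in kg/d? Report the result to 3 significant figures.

754 kg/d

Mass balance at the limit: 6.500·0.1800 + 1.110·Cₑ = 7.610·1.3 → Cₑ = 7.859 mg/L.
Load = 1.110 m³/s × 7.859 g/m³ × 86 400 s/d = 753.7 kg/d.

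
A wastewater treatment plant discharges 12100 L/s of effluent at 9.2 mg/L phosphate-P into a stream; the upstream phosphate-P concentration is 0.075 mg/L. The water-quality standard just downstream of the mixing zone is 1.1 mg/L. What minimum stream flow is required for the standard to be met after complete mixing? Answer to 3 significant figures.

95600 L/s

Set C_mix = 1.1: (Q·0.07500 + 12100·9.200) / (Q + 12100) = 1.1
→ Q = 12100·(9.200 − 1.1)/(1.1 − 0.07500) = 95620 L/s.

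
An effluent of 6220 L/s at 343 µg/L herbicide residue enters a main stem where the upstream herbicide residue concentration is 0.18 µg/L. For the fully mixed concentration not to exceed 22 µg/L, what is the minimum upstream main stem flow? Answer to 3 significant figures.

Set C_mix = 22: (Q·0.1800 + 6220·343.0) / (Q + 6220) = 22
→ Q = 6220·(343.0 − 22)/(22 − 0.1800) = 91500 L/s.

91500 L/s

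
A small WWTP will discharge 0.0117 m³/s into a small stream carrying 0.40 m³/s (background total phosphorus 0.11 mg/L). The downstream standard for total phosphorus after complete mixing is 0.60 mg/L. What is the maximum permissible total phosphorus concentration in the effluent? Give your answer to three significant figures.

At the limit, (Qr·Cr + Qe·Cₑ)/(Qr + Qe) = 0.60:
Cₑ = (0.4117·0.60 − 0.4000·0.1100) / 0.01170 = 17.35 mg/L.

17.4 mg/L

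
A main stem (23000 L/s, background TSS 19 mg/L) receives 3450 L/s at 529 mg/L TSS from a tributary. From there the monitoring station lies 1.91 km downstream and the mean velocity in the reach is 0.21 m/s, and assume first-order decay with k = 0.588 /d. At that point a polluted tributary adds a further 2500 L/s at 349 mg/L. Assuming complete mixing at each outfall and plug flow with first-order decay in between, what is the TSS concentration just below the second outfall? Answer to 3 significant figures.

Conservation of mass: C = (23000·19.00 + 3450·529.0) / 26450 = 2262000/26450 = 85.52 mg/L; combined flow 26450 L/s.
Travel time t = 1.91·1000 / 0.21 = 9095 s = 2.526 h.
Applying C = C₀e^(−kt): 85.52 × 0.9400 = 80.39 mg/L.
Second outfall: C = (26450·80.39 + 2500·349.0)/28950 = 103.6 mg/L.

104 mg/L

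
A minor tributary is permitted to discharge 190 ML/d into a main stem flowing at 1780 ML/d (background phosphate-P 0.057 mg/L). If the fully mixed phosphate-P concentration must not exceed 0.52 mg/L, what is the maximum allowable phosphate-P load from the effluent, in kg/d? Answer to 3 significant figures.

Mass balance at the limit: 1780·0.05700 + 190.0·Cₑ = 1970·0.52 → Cₑ = 4.858 mg/L.
190.0 ML/d = 2.199 m³/s. Load = 2.199 m³/s × 4.858 g/m³ × 86 400 s/d = 922.9 kg/d.

923 kg/d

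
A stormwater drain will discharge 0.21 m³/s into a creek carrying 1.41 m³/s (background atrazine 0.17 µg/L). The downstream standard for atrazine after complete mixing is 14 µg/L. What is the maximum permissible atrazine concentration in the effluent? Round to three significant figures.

At the limit, (Qr·Cr + Qe·Cₑ)/(Qr + Qe) = 14:
Cₑ = (1.620·14 − 1.410·0.1700) / 0.2100 = 106.9 µg/L.

107 µg/L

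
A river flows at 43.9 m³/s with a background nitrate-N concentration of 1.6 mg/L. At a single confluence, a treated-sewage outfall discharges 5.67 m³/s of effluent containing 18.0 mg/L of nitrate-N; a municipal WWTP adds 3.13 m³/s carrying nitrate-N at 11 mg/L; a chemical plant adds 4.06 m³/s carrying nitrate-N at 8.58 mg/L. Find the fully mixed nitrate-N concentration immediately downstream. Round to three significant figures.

4.26 mg/L

Mixed concentration C = ΣQC/ΣQ = (43.90·1.600 + 5.670·18.00 + 3.130·11.00 + 4.060·8.580) / 56.76 = 241.6/56.76 = 4.256 mg/L.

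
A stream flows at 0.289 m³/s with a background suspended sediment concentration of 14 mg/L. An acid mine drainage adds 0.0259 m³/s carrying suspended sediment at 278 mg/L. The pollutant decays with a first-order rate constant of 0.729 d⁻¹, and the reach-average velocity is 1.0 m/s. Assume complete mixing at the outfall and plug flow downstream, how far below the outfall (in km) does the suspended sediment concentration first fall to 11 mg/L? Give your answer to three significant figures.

After mixing, C = (0.2890·14.00 + 0.02590·278.0) / 0.3149 = 11.25/0.3149 = 35.71 mg/L.
Set 35.71·exp(−k·t) = 11 → t = ln(35.71/11)/k = 139600 s = 38.77 h.
Distance = v·t = 1.0·139600 = 139600 m = 139.6 km.

140 km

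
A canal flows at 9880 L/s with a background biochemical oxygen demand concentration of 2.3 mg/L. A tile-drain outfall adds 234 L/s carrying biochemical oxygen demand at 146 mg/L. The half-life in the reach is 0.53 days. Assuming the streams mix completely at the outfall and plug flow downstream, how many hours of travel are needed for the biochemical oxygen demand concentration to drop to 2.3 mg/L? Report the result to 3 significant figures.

16.4 h

After mixing, C = (9880·2.300 + 234.0·146.0) / 10110 = 56890/10110 = 5.625 mg/L.
Half-life 0.53 d → k = ln 2 / 0.53 = 1.308 d⁻¹.
5.625·exp(−k·t) = 2.3 → t = ln(5.625/2.3)/k = 59080 s = 16.41 h.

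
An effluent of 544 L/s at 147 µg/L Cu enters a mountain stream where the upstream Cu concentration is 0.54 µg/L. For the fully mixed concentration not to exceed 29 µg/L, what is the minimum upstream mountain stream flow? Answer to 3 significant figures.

Set C_mix = 29: (Q·0.5400 + 544.0·147.0) / (Q + 544.0) = 29
→ Q = 544.0·(147.0 − 29)/(29 − 0.5400) = 2256 L/s.

2260 L/s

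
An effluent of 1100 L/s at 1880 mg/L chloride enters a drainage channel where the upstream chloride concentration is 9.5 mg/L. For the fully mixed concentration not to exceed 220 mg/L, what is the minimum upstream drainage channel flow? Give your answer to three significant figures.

Set C_mix = 220: (Q·9.500 + 1100·1880) / (Q + 1100) = 220
→ Q = 1100·(1880 − 220)/(220 − 9.500) = 8675 L/s.

8670 L/s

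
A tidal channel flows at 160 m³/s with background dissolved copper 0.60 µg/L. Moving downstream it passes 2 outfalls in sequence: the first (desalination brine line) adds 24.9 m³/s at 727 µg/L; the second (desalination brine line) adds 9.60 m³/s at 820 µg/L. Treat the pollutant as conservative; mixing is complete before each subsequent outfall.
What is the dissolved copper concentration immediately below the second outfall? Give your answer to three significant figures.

134 µg/L

After outfall 1: Q = 160.0 + 24.90 = 184.9 m³/s; C = (160.0·0.6000 + 24.90·727.0)/184.9 = 98.42 µg/L.
After outfall 2: Q = 184.9 + 9.600 = 194.5 m³/s; C = (184.9·98.42 + 9.600·820.0)/194.5 = 134.0 µg/L.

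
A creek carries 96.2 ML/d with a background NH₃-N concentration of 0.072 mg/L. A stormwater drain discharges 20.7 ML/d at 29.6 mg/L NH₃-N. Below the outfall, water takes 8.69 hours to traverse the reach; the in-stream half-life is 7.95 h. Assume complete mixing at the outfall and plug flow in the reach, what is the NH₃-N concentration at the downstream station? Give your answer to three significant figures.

2.48 mg/L

Conservation of mass: C = (96.20·0.07200 + 20.70·29.60) / 116.9 = 619.6/116.9 = 5.301 mg/L.
Half-life 7.95 h → k = ln 2 / 7.95 = 0.08719 h⁻¹ = 2.093 d⁻¹.
Decay over the reach: 5.301·exp(−kt) = 5.301·0.4688 = 2.485 mg/L.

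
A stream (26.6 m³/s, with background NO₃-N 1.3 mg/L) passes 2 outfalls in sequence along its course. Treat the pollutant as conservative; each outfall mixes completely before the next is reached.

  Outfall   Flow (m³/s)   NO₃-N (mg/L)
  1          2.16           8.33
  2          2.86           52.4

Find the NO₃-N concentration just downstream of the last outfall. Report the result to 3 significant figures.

6.40 mg/L

After outfall 1: Q = 26.60 + 2.160 = 28.76 m³/s; C = (26.60·1.300 + 2.160·8.330)/28.76 = 1.828 mg/L.
After outfall 2: Q = 28.76 + 2.860 = 31.62 m³/s; C = (28.76·1.828 + 2.860·52.40)/31.62 = 6.402 mg/L.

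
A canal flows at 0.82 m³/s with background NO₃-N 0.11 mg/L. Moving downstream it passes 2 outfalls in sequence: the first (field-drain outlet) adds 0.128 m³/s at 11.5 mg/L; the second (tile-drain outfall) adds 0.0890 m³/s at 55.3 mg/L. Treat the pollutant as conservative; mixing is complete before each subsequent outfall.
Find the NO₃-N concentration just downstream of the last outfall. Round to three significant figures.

Below outfall 1: Q → 0.9480 m³/s, C = (0.8200·0.1100 + 0.1280·11.50)/0.9480 = 1.648 mg/L.
Below outfall 2: Q → 1.037 m³/s, C = (0.9480·1.648 + 0.08900·55.30)/1.037 = 6.253 mg/L.

6.25 mg/L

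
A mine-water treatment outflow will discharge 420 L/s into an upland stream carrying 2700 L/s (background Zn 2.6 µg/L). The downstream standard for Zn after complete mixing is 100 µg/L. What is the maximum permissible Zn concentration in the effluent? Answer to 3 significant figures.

At the limit, (Qr·Cr + Qe·Cₑ)/(Qr + Qe) = 100:
Cₑ = (3120·100 − 2700·2.600) / 420.0 = 726.1 µg/L.

726 µg/L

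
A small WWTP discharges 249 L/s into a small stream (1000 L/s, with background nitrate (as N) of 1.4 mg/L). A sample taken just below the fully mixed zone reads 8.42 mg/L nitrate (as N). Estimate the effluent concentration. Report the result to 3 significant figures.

Mass balance: 1000·1.400 + 249.0·Cₑ = 1249·8.420
→ Cₑ = (1249·8.420 − 1000·1.400) / 249.0 = 36.61 mg/L.

36.6 mg/L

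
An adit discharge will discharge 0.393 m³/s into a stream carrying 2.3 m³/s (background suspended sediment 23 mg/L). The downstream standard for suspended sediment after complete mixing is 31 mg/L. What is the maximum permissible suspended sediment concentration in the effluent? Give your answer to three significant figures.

77.8 mg/L

At the limit, (Qr·Cr + Qe·Cₑ)/(Qr + Qe) = 31:
Cₑ = (2.693·31 − 2.300·23.00) / 0.3930 = 77.82 mg/L.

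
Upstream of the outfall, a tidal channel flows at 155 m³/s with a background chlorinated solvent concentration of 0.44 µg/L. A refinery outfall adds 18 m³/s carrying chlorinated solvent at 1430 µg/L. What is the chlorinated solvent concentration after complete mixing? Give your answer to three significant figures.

Mixed concentration C = ΣQC/ΣQ = (155.0·0.4400 + 18.00·1430) / 173.0 = 25810/173.0 = 149.2 µg/L.

149 µg/L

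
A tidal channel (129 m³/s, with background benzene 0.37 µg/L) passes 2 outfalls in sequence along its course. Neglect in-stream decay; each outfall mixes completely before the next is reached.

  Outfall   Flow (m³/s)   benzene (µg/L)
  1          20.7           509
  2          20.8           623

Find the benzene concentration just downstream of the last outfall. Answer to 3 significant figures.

138 µg/L

After outfall 1: Q = 129.0 + 20.70 = 149.7 m³/s; C = (129.0·0.3700 + 20.70·509.0)/149.7 = 70.70 µg/L.
After outfall 2: Q = 149.7 + 20.80 = 170.5 m³/s; C = (149.7·70.70 + 20.80·623.0)/170.5 = 138.1 µg/L.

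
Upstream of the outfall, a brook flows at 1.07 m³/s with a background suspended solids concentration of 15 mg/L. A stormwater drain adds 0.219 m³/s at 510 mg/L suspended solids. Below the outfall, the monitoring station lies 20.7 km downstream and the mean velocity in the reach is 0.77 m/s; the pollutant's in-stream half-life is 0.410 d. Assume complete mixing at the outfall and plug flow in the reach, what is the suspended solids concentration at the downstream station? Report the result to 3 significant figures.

Flow-weighted average: C = (1.070·15.00 + 0.2190·510.0) / 1.289 = 127.7/1.289 = 99.10 mg/L.
Travel time t = 20.7·1000 / 0.77 = 26880 s = 7.468 h.
Half-life 0.410 d → k = ln 2 / 0.410 = 1.691 d⁻¹.
Decay over the reach: 99.10·exp(−kt) = 99.10·0.5909 = 58.56 mg/L.

58.6 mg/L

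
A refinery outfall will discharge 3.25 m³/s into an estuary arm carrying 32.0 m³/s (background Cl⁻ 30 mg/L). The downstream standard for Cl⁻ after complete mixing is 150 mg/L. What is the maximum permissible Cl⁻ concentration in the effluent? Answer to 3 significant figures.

1330 mg/L

At the limit, (Qr·Cr + Qe·Cₑ)/(Qr + Qe) = 150:
Cₑ = (35.25·150 − 32.00·30.00) / 3.250 = 1332 mg/L.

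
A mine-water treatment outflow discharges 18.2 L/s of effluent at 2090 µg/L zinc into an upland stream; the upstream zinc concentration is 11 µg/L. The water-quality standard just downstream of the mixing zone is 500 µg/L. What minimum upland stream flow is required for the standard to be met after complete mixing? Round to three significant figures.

Set C_mix = 500: (Q·11.00 + 18.20·2090) / (Q + 18.20) = 500
→ Q = 18.20·(2090 − 500)/(500 − 11.00) = 59.18 L/s.

59.2 L/s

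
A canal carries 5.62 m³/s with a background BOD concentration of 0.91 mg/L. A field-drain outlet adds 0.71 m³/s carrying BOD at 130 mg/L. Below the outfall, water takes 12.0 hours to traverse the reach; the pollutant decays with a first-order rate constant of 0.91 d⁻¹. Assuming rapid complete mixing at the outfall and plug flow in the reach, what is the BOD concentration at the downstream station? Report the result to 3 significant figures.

Mass balance: C = (5.620·0.9100 + 0.7100·130.0) / 6.330 = 97.41/6.330 = 15.39 mg/L.
After decay, C = 15.39 × e^(−kt) = 15.39 × 0.6344 = 9.764 mg/L.

9.76 mg/L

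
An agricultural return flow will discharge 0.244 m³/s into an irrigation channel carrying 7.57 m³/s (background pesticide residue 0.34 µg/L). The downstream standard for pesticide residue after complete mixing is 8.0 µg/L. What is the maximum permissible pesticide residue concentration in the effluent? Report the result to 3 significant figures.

At the limit, (Qr·Cr + Qe·Cₑ)/(Qr + Qe) = 8.0:
Cₑ = (7.814·8.0 − 7.570·0.3400) / 0.2440 = 245.6 µg/L.

246 µg/L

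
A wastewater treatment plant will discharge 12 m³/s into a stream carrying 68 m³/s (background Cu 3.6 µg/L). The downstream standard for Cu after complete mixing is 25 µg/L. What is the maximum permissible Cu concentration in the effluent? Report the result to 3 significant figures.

At the limit, (Qr·Cr + Qe·Cₑ)/(Qr + Qe) = 25:
Cₑ = (80.00·25 − 68.00·3.600) / 12.00 = 146.3 µg/L.

146 µg/L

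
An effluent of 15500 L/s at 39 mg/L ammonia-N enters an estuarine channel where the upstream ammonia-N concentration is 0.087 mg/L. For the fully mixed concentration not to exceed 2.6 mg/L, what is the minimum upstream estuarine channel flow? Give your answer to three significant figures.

Set C_mix = 2.6: (Q·0.08700 + 15500·39.00) / (Q + 15500) = 2.6
→ Q = 15500·(39.00 − 2.6)/(2.6 − 0.08700) = 224500 L/s.

225000 L/s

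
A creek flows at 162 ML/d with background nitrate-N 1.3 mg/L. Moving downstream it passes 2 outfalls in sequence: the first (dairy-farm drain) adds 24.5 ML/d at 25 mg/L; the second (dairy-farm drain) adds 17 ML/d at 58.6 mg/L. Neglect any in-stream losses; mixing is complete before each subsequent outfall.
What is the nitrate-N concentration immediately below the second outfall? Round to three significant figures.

8.94 mg/L

Below outfall 1: Q → 186.5 ML/d, C = (162.0·1.300 + 24.50·25.00)/186.5 = 4.413 mg/L.
Below outfall 2: Q → 203.5 ML/d, C = (186.5·4.413 + 17.00·58.60)/203.5 = 8.940 mg/L.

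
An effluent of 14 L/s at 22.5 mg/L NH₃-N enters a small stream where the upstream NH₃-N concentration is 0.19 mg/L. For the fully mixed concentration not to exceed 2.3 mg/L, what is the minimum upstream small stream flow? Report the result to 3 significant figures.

Set C_mix = 2.3: (Q·0.1900 + 14.00·22.50) / (Q + 14.00) = 2.3
→ Q = 14.00·(22.50 − 2.3)/(2.3 − 0.1900) = 134.0 L/s.

134 L/s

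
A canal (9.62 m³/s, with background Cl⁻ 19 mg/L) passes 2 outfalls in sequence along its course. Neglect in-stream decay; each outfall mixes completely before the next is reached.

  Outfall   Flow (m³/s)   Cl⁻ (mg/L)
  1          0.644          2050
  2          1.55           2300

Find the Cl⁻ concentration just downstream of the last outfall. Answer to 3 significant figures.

429 mg/L

Outfall 1: combined Q = 10.26 m³/s; C = (9.620·19.00 + 0.6440·2050)/10.26 = 146.4 mg/L.
Outfall 2: combined Q = 11.81 m³/s; C = (10.26·146.4 + 1.550·2300)/11.81 = 429.0 mg/L.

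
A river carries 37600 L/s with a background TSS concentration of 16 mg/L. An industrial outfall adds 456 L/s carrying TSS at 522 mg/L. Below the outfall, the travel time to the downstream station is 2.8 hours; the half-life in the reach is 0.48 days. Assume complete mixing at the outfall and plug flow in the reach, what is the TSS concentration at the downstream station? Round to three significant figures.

Conservation of mass: C = (37600·16.00 + 456.0·522.0) / 38060 = 839600/38060 = 22.06 mg/L.
Half-life 0.48 d → k = ln 2 / 0.48 = 1.444 d⁻¹.
First-order decay: C = 22.06·exp(−k·t) = 22.06·0.8450 = 18.64 mg/L.

18.6 mg/L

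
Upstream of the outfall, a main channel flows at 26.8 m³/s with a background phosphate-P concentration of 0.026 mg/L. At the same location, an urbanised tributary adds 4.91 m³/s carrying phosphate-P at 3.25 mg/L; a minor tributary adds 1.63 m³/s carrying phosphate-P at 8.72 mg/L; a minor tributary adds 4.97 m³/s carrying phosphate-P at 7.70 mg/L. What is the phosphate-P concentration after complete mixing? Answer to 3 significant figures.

Flow-weighted average: C = (26.80·0.02600 + 4.910·3.250 + 1.630·8.720 + 4.970·7.700) / 38.31 = 69.14/38.31 = 1.805 mg/L.

1.80 mg/L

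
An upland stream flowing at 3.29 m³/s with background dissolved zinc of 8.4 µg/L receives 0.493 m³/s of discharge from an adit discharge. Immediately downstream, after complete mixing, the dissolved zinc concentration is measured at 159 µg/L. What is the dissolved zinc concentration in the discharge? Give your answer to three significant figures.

1160 µg/L

Mass balance: 3.290·8.400 + 0.4930·Cₑ = 3.783·159.0
→ Cₑ = (3.783·159.0 − 3.290·8.400) / 0.4930 = 1164 µg/L.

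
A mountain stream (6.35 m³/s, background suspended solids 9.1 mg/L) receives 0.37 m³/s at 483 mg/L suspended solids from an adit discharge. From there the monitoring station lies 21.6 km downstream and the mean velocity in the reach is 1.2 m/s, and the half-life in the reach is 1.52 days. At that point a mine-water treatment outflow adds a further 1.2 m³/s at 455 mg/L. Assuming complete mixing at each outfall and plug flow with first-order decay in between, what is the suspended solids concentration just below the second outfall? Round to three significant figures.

96.1 mg/L

Mixed concentration C = ΣQC/ΣQ = (6.350·9.100 + 0.3700·483.0) / 6.720 = 236.5/6.720 = 35.19 mg/L; combined flow 6.720 m³/s.
Travel time t = 21.6·1000 / 1.2 = 18000 s = 5.000 h.
Half-life 1.52 d → k = ln 2 / 1.52 = 0.4560 d⁻¹.
First-order decay: C = 35.19·exp(−k·t) = 35.19·0.9094 = 32.00 mg/L.
Second outfall: C = (6.720·32.00 + 1.200·455.0)/7.920 = 96.09 mg/L.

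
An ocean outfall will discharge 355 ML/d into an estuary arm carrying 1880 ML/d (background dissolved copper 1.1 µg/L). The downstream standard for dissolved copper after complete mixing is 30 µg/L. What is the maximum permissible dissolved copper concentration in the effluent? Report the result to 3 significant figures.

At the limit, (Qr·Cr + Qe·Cₑ)/(Qr + Qe) = 30:
Cₑ = (2235·30 − 1880·1.100) / 355.0 = 183.0 µg/L.

183 µg/L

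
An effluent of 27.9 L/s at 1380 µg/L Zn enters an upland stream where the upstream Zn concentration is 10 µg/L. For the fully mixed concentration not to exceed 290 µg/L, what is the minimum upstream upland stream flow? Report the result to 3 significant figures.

Set C_mix = 290: (Q·10.00 + 27.90·1380) / (Q + 27.90) = 290
→ Q = 27.90·(1380 − 290)/(290 − 10.00) = 108.6 L/s.

109 L/s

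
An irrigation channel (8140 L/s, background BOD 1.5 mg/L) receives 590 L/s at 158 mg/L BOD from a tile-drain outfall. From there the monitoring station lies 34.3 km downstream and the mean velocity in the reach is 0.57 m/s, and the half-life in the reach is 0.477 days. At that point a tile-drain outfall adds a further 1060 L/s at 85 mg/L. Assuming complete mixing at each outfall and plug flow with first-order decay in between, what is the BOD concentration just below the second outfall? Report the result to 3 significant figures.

After mixing, C = (8140·1.500 + 590.0·158.0) / 8730 = 105400/8730 = 12.08 mg/L; combined flow 8730 L/s.
Travel time t = 34.3·1000 / 0.57 = 60180 s = 16.72 h.
Half-life 0.477 d → k = ln 2 / 0.477 = 1.453 d⁻¹.
Decay over the reach: 12.08·exp(−kt) = 12.08·0.3635 = 4.389 mg/L.
Second outfall: C = (8730·4.389 + 1060·85.00)/9790 = 13.12 mg/L.

13.1 mg/L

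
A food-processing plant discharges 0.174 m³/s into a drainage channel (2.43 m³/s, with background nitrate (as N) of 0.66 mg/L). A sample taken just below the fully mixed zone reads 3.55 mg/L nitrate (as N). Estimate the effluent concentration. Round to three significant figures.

43.9 mg/L

Mass balance: 2.430·0.6600 + 0.1740·Cₑ = 2.604·3.550
→ Cₑ = (2.604·3.550 − 2.430·0.6600) / 0.1740 = 43.91 mg/L.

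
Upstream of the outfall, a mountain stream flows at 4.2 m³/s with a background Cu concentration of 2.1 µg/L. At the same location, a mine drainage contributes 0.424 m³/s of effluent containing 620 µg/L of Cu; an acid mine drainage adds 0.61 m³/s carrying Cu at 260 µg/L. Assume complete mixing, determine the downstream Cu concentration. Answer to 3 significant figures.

82.2 µg/L

After mixing, C = (4.200·2.100 + 0.4240·620.0 + 0.6100·260.0) / 5.234 = 430.3/5.234 = 82.21 µg/L.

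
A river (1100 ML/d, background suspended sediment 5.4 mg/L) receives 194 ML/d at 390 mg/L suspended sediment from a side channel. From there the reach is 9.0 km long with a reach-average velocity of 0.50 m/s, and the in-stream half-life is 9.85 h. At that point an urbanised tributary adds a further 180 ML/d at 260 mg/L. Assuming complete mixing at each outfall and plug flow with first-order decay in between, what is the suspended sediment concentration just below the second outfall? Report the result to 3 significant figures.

70.7 mg/L

Mass balance: C = (1100·5.400 + 194.0·390.0) / 1294 = 81600/1294 = 63.06 mg/L; combined flow 1294 ML/d.
Travel time t = 9.0·1000 / 0.50 = 18000 s = 5.000 h.
Half-life 9.85 h → k = ln 2 / 9.85 = 0.07037 h⁻¹ = 1.689 d⁻¹.
After decay, C = 63.06 × e^(−kt) = 63.06 × 0.7034 = 44.36 mg/L.
At the second outfall, C = (1294·44.36 + 180.0·260.0) / (1294 + 180.0) = 70.69 mg/L.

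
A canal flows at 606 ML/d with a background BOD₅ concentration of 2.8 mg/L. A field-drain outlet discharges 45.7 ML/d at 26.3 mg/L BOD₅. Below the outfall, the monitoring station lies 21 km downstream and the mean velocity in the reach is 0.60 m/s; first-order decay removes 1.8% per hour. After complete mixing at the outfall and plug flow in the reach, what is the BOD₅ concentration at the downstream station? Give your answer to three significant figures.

3.73 mg/L

Mixed concentration C = ΣQC/ΣQ = (606.0·2.800 + 45.70·26.30) / 651.7 = 2899/651.7 = 4.448 mg/L.
Travel time t = 21·1000 / 0.60 = 35000 s = 9.722 h.
1.8%/h lost → k = −ln(1 − 0.018) = 0.01816 h⁻¹.
After decay, C = 4.448 × e^(−kt) = 4.448 × 0.8381 = 3.728 mg/L.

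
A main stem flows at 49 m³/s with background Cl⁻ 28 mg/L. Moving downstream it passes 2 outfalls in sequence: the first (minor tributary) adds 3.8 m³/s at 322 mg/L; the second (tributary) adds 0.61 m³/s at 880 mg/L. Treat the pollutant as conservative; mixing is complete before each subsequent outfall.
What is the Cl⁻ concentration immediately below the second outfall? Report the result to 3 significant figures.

58.6 mg/L

After outfall 1: Q = 49.00 + 3.800 = 52.80 m³/s; C = (49.00·28.00 + 3.800·322.0)/52.80 = 49.16 mg/L.
After outfall 2: Q = 52.80 + 0.6100 = 53.41 m³/s; C = (52.80·49.16 + 0.6100·880.0)/53.41 = 58.65 mg/L.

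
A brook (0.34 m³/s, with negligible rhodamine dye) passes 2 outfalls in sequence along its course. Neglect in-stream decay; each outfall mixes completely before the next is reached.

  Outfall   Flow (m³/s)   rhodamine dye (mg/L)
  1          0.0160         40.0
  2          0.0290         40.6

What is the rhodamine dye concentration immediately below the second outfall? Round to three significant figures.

Outfall 1: combined Q = 0.3560 m³/s; C = (0.3400·0 + 0.01600·40.00)/0.3560 = 1.798 mg/L.
Outfall 2: combined Q = 0.3850 m³/s; C = (0.3560·1.798 + 0.02900·40.60)/0.3850 = 4.721 mg/L.

4.72 mg/L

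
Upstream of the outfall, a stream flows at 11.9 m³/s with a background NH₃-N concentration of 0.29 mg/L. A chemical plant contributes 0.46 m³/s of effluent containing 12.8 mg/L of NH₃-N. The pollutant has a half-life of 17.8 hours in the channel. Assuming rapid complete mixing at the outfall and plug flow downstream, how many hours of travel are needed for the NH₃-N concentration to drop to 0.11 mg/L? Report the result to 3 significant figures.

49.5 h

Flow-weighted average: C = (11.90·0.2900 + 0.4600·12.80) / 12.36 = 9.339/12.36 = 0.7556 mg/L.
Half-life 17.8 h → k = ln 2 / 17.8 = 0.03894 h⁻¹ = 0.9346 d⁻¹.
0.7556·exp(−k·t) = 0.11 → t = ln(0.7556/0.11)/k = 178100 s = 49.49 h.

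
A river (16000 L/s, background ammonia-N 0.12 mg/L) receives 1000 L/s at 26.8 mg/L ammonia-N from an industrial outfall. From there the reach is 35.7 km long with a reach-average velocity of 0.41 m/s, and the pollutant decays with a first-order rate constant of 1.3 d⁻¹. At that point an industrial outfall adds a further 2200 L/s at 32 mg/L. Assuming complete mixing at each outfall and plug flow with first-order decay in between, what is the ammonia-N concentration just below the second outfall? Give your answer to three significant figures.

4.07 mg/L

Conservation of mass: C = (16000·0.1200 + 1000·26.80) / 17000 = 28720/17000 = 1.689 mg/L; combined flow 17000 L/s.
Travel time t = 35.7·1000 / 0.41 = 87070 s = 24.19 h.
First-order decay: C = 1.689·exp(−k·t) = 1.689·0.2698 = 0.4558 mg/L.
Second outfall: C = (17000·0.4558 + 2200·32.00)/19200 = 4.070 mg/L.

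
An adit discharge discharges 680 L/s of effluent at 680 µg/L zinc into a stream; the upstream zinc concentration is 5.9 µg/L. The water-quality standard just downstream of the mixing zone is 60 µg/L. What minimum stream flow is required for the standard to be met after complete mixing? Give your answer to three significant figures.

Set C_mix = 60: (Q·5.900 + 680.0·680.0) / (Q + 680.0) = 60
→ Q = 680.0·(680.0 − 60)/(60 − 5.900) = 7793 L/s.

7790 L/s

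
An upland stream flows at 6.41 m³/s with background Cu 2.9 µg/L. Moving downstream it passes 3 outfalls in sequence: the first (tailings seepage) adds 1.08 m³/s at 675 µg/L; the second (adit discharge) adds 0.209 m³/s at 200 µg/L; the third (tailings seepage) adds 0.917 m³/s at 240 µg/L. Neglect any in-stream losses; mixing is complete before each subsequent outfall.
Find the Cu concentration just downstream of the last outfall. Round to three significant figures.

117 µg/L

Outfall 1: combined Q = 7.490 m³/s; C = (6.410·2.900 + 1.080·675.0)/7.490 = 99.81 µg/L.
Outfall 2: combined Q = 7.699 m³/s; C = (7.490·99.81 + 0.2090·200.0)/7.699 = 102.5 µg/L.
Outfall 3: combined Q = 8.616 m³/s; C = (7.699·102.5 + 0.9170·240.0)/8.616 = 117.2 µg/L.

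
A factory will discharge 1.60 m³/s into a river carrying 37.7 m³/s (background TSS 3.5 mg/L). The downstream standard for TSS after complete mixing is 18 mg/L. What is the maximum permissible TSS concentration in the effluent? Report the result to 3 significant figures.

360 mg/L

At the limit, (Qr·Cr + Qe·Cₑ)/(Qr + Qe) = 18:
Cₑ = (39.30·18 − 37.70·3.500) / 1.600 = 359.7 mg/L.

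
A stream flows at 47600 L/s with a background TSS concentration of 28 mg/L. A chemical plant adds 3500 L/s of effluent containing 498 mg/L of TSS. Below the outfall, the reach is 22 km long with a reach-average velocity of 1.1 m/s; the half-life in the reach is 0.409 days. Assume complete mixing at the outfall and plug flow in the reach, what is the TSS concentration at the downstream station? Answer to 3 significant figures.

40.7 mg/L

Flow-weighted average: C = (47600·28.00 + 3500·498.0) / 51100 = 3076000/51100 = 60.19 mg/L.
Travel time t = 22·1000 / 1.1 = 20000 s = 5.556 h.
Half-life 0.409 d → k = ln 2 / 0.409 = 1.695 d⁻¹.
Decay over the reach: 60.19·exp(−kt) = 60.19·0.6755 = 40.66 mg/L.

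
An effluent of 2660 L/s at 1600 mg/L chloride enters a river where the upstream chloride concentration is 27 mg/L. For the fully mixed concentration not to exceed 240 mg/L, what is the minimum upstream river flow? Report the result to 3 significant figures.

17000 L/s

Set C_mix = 240: (Q·27.00 + 2660·1600) / (Q + 2660) = 240
→ Q = 2660·(1600 − 240)/(240 − 27.00) = 16980 L/s.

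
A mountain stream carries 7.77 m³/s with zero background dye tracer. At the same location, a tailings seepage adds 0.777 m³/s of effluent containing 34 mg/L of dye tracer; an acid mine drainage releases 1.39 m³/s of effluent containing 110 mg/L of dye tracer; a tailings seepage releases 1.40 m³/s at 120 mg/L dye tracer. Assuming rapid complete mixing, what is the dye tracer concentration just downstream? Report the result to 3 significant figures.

After mixing, C = (7.770·0 + 0.7770·34.00 + 1.390·110.0 + 1.400·120.0) / 11.34 = 347.3/11.34 = 30.64 mg/L.

30.6 mg/L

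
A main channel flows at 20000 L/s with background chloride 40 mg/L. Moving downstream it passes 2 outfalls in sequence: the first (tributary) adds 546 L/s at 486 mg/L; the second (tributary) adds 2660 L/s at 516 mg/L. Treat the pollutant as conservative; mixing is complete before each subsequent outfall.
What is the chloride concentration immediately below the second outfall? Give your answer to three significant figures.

Below outfall 1: Q → 20550 L/s, C = (20000·40.00 + 546.0·486.0)/20550 = 51.85 mg/L.
Below outfall 2: Q → 23210 L/s, C = (20550·51.85 + 2660·516.0)/23210 = 105.1 mg/L.

105 mg/L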